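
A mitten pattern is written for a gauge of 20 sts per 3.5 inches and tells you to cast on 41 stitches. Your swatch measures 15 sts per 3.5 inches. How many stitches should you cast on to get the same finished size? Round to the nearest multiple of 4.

CO 32 sts.

Scale factor = 15 / 20 = 0.750.
41 × 15 / 20 = 30.75 sts.
→ 32 sts.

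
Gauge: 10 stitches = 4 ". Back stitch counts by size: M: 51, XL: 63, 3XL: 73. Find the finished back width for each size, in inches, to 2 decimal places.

10/4 = 2.5 sts per in.
M: 51 / 2.5 = 20.400 → 20.40 in.
XL: 63 / 2.5 = 25.200 → 25.20 in.
3XL: 73 / 2.5 = 29.200 → 29.20 in.

M 20.40 inches; XL 25.20 inches; 3XL 29.20 inches.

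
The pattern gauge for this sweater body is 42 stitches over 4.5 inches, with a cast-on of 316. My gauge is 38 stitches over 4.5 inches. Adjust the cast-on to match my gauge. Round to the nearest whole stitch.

Scale factor = 38 / 42 = 0.905.
316 × 38 / 42 = 285.90 sts.
→ 286 sts.

Cast on 286 stitches.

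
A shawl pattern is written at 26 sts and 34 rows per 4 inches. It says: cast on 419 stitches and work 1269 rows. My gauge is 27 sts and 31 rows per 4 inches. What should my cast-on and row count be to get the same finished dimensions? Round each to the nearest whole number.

Cast on 435 stitches; work 1157 rows.

Stitches: 419 × 27/26 = 435.12 → 435.
Rows: 1269 × 31/34 = 1157.03 → 1157.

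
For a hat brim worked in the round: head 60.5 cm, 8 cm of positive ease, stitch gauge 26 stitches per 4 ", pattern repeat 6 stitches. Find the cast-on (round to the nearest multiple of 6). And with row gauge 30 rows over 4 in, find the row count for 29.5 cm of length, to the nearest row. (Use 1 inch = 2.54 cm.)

Cast on 174 stitches; work 87 rows.

Finished = 60.5 + 8 = 68.5 cm.
68.5 cm × 1/2.54 = 26.97 inches.
26/4 = 6.5 sts per in; 26.97 × 6.5 = 175.30 sts.
Nearest multiple of 6 → 174.
29.5 cm = 11.61 inches; × 7.5 = 87.11 → 87 rows.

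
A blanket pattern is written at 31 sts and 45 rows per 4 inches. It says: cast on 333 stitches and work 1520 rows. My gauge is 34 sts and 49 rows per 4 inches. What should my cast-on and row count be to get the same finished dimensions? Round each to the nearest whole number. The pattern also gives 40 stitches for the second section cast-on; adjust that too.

Stitches: 333 × 34/31 = 365.23 → 365.
Rows: 1520 × 49/45 = 1655.11 → 1655.
second section cast-on: 40 × 34/31 = 43.87 → 44.

Cast on 365 stitches; work 1655 rows; second section cast-on 44 stitches.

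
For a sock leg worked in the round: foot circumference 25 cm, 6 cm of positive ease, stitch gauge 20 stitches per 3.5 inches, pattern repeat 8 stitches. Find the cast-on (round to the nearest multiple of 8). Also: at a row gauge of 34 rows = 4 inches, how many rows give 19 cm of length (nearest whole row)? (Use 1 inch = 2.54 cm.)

Finished = 25 + 6 = 31 cm.
31 cm × 1/2.54 = 12.20 inches.
20/3.5 = 5.714 sts per in; 12.20 × 5.714 = 69.74 sts.
Nearest multiple of 8 → 72.
19 cm = 7.48 inches; × 8.5 = 63.58 → 64 rows.

Cast on 72 stitches; work 64 rows.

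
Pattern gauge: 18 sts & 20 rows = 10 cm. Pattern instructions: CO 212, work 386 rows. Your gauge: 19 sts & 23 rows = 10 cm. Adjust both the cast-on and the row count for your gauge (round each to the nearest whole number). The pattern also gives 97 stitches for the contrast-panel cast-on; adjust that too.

Stitches: 212 × 19/18 = 223.78 → 224.
Rows: 386 × 23/20 = 443.90 → 444.
contrast-panel cast-on: 97 × 19/18 = 102.39 → 102.

Cast on 224 stitches; work 444 rows; contrast-panel cast-on 102 stitches.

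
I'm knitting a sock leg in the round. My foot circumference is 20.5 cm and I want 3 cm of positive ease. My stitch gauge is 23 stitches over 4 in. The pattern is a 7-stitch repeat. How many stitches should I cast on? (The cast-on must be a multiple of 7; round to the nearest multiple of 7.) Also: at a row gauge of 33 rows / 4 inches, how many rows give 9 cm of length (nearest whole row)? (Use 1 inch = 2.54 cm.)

Finished = 20.5 + 3 = 23.5 cm.
23.5 cm × 1/2.54 = 9.25 inches.
23/4 = 5.75 sts per in; 9.25 × 5.75 = 53.20 sts.
Nearest multiple of 7 → 56.
9 cm = 3.54 inches; × 8.25 = 29.23 → 29 rows.

Cast on 56 stitches; work 29 rows.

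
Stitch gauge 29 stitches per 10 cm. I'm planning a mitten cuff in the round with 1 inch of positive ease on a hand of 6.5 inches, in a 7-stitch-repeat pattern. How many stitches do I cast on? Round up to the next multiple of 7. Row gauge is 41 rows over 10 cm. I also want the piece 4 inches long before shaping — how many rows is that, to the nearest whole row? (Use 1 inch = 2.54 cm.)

Cast on 56 stitches; work 42 rows.

Finished = 6.5 + 1 = 7.5 inches.
7.5 inches × 2.54 = 19.05 cm.
29/10 = 2.9 sts per cm; 19.05 × 2.9 = 55.24 sts.
Next multiple of 7 → 56.
4 inches = 10.16 cm; × 4.1 = 41.66 → 42 rows.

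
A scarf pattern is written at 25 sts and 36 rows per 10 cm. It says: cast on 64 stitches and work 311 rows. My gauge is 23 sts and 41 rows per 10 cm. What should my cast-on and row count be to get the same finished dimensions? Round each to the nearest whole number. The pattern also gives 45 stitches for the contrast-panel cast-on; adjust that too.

Cast on 59 stitches; work 354 rows; contrast-panel cast-on 41 stitches.

Stitches: 64 × 23/25 = 58.88 → 59.
Rows: 311 × 41/36 = 354.19 → 354.
contrast-panel cast-on: 45 × 23/25 = 41.40 → 41.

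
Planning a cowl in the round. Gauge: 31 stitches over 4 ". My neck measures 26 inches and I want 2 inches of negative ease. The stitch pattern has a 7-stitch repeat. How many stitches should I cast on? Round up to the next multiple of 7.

Finished = 26 − 2 = 24 inches.
31 / 4 = 7.75 sts/in.
24 × 7.75 = 186.00 sts.
Next multiple of 7: 189.

Cast on 189 stitches.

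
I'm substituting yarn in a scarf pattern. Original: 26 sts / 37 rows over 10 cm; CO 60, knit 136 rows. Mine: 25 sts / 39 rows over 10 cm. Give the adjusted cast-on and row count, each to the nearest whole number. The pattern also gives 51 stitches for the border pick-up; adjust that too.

Cast on 58 stitches; work 143 rows; border pick-up 49 stitches.

Stitches: 60 × 25/26 = 57.69 → 58.
Rows: 136 × 39/37 = 143.35 → 143.
border pick-up: 51 × 25/26 = 49.04 → 49.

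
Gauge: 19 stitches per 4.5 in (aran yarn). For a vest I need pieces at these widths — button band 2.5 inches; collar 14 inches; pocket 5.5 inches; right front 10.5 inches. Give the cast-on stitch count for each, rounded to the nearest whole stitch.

button band 11; collar 59; pocket 23; right front 44.

Rate = 19/4.5 = 4.222 sts per in.
button band: 2.5 × 4.222 = 10.56 → 11.
collar: 14 × 4.222 = 59.11 → 59.
pocket: 5.5 × 4.222 = 23.22 → 23.
right front: 10.5 × 4.222 = 44.33 → 44.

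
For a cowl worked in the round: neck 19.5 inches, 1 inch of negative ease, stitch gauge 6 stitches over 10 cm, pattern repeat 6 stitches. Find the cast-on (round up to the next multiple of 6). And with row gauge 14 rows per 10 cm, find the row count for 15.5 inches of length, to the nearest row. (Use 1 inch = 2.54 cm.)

Finished = 19.5 − 1 = 18.5 inches.
18.5 inches × 2.54 = 46.99 cm.
6/10 = 0.6 sts per cm; 46.99 × 0.6 = 28.19 sts.
Next multiple of 6 → 30.
15.5 inches = 39.37 cm; × 1.4 = 55.12 → 55 rows.

Cast on 30 stitches; work 55 rows.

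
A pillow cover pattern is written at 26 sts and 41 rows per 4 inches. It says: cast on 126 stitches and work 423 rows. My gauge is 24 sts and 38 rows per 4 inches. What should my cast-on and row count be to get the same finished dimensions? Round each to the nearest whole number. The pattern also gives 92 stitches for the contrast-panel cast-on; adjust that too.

Stitches: 126 × 24/26 = 116.31 → 116.
Rows: 423 × 38/41 = 392.05 → 392.
contrast-panel cast-on: 92 × 24/26 = 84.92 → 85.

Cast on 116 stitches; work 392 rows; contrast-panel cast-on 85 stitches.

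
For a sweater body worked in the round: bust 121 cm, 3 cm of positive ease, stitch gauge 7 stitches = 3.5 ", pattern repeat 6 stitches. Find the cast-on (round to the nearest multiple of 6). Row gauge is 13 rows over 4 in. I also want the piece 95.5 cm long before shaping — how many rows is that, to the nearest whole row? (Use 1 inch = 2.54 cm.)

Cast on 96 stitches; work 122 rows.

Finished = 121 + 3 = 124 cm.
124 cm × 1/2.54 = 48.82 inches.
7/3.5 = 2 sts per in; 48.82 × 2 = 97.64 sts.
Nearest multiple of 6 → 96.
95.5 cm = 37.60 inches; × 3.25 = 122.19 → 122 rows.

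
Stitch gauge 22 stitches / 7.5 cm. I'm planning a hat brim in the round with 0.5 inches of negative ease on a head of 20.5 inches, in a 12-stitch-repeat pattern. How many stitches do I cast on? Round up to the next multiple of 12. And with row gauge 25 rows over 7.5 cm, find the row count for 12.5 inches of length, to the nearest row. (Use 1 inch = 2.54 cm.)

Finished = 20.5 − 0.5 = 20 inches.
20 inches × 2.54 = 50.80 cm.
22/7.5 = 2.933 sts per cm; 50.80 × 2.933 = 149.01 sts.
Next multiple of 12 → 156.
12.5 inches = 31.75 cm; × 3.333 = 105.83 → 106 rows.

Cast on 156 stitches; work 106 rows.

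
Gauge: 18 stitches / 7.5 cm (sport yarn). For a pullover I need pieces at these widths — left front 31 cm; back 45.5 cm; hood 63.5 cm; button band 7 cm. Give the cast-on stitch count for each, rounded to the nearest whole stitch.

left front 74; back 109; hood 152; button band 17.

Rate = 18/7.5 = 2.4 sts per cm.
left front: 31 × 2.4 = 74.40 → 74.
back: 45.5 × 2.4 = 109.20 → 109.
hood: 63.5 × 2.4 = 152.40 → 152.
button band: 7 × 2.4 = 16.80 → 17.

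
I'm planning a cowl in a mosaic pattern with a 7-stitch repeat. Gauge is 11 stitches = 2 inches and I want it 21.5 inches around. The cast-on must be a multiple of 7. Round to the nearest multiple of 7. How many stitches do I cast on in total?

11 / 2 = 5.5 sts per inch.
21.5 × 5.5 = 118.25 sts.
Nearest multiple of 7: 119.

CO 119 sts.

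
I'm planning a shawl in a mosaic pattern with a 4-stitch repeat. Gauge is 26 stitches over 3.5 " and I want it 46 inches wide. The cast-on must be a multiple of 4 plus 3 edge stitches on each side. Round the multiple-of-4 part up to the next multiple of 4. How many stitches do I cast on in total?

CO 342 sts.

26 / 3.5 = 7.429 sts per inch.
46 × 7.429 = 341.71 sts.
Less 6 edge sts → 335.71 for the repeat.
Next multiple of 4: 336.
Add back 6 edge sts → 342.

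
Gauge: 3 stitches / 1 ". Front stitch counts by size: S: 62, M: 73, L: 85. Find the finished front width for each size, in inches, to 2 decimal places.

S 20.67 inches; M 24.33 inches; L 28.33 inches.

3/1 = 3 sts per in.
S: 62 / 3 = 20.667 → 20.67 in.
M: 73 / 3 = 24.333 → 24.33 in.
L: 85 / 3 = 28.333 → 28.33 in.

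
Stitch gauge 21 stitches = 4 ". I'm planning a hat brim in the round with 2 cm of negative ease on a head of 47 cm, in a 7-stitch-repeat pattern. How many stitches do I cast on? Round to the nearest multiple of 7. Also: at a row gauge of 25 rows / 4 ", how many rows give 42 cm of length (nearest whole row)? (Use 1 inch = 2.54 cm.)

Finished = 47 − 2 = 45 cm.
45 cm × 1/2.54 = 17.72 inches.
21/4 = 5.25 sts per in; 17.72 × 5.25 = 93.01 sts.
Nearest multiple of 7 → 91.
42 cm = 16.54 inches; × 6.25 = 103.35 → 103 rows.

Cast on 91 stitches; work 103 rows.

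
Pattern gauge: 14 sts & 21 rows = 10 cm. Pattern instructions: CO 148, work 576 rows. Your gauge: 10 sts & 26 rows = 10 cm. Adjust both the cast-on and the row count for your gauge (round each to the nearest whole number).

Stitches: 148 × 10/14 = 105.71 → 106.
Rows: 576 × 26/21 = 713.14 → 713.

Cast on 106 stitches; work 713 rows.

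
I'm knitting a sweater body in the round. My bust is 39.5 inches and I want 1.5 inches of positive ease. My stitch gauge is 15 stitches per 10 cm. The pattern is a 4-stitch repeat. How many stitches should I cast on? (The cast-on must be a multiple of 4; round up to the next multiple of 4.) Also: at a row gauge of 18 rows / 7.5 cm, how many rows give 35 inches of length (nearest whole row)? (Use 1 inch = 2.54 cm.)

Finished = 39.5 + 1.5 = 41 inches.
41 inches × 2.54 = 104.14 cm.
15/10 = 1.5 sts per cm; 104.14 × 1.5 = 156.21 sts.
Next multiple of 4 → 160.
35 inches = 88.90 cm; × 2.4 = 213.36 → 213 rows.

Cast on 160 stitches; work 213 rows.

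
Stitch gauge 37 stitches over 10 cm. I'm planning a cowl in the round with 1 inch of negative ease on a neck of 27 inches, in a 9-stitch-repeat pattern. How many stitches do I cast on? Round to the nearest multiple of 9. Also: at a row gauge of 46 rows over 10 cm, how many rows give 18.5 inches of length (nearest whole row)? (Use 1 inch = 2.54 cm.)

Finished = 27 − 1 = 26 inches.
26 inches × 2.54 = 66.04 cm.
37/10 = 3.7 sts per cm; 66.04 × 3.7 = 244.35 sts.
Nearest multiple of 9 → 243.
18.5 inches = 46.99 cm; × 4.6 = 216.15 → 216 rows.

Cast on 243 stitches; work 216 rows.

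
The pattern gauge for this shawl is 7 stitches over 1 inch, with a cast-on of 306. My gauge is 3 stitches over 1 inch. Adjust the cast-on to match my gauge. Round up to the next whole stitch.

CO 132 sts.

Scale factor = 3 / 7 = 0.429.
306 × 3 / 7 = 131.14 sts.
→ 132 sts.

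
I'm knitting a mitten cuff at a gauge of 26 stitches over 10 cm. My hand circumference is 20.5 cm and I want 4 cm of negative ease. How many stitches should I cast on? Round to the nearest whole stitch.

Finished = 20.5 − 4 = 16.5 cm.
26 / 10 = 2.6 sts per cm.
16.50 × 2.6 = 42.90 sts.
→ 43 sts.

Cast on 43 stitches.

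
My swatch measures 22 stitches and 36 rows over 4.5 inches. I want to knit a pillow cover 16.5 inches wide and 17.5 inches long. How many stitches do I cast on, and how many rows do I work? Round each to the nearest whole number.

Stitch gauge = 22/4.5 = 4.889 sts/in; 16.5 × 4.889 = 80.67 → 81 sts.
Row gauge = 36/4.5 = 8 rows/in; 17.5 × 8 = 140.00 → 140 rows.

Cast on 81 stitches and work 140 rows.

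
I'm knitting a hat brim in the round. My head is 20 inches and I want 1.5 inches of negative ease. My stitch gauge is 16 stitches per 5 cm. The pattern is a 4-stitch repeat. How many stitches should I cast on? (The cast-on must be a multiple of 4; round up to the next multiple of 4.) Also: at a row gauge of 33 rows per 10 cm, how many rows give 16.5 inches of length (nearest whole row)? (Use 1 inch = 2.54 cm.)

Finished = 20 − 1.5 = 18.5 inches.
18.5 inches × 2.54 = 46.99 cm.
16/5 = 3.2 sts per cm; 46.99 × 3.2 = 150.37 sts.
Next multiple of 4 → 152.
16.5 inches = 41.91 cm; × 3.3 = 138.30 → 138 rows.

Cast on 152 stitches; work 138 rows.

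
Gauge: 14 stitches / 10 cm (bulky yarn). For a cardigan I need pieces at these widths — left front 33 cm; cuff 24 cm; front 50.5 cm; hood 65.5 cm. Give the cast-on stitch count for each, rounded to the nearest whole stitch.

Rate = 14/10 = 1.4 sts per cm.
left front: 33 × 1.4 = 46.20 → 46.
cuff: 24 × 1.4 = 33.60 → 34.
front: 50.5 × 1.4 = 70.70 → 71.
hood: 65.5 × 1.4 = 91.70 → 92.

left front 46; cuff 34; front 71; hood 92.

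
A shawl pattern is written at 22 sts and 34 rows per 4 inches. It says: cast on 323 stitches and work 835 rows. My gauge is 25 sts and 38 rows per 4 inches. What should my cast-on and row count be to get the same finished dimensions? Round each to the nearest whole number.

Stitches: 323 × 25/22 = 367.05 → 367.
Rows: 835 × 38/34 = 933.24 → 933.

Cast on 367 stitches; work 933 rows.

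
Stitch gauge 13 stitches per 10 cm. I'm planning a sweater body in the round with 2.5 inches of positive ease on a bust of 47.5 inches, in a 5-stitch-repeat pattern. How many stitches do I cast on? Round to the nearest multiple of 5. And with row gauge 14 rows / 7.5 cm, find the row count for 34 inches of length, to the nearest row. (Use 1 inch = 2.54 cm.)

Finished = 47.5 + 2.5 = 50 inches.
50 inches × 2.54 = 127.00 cm.
13/10 = 1.3 sts per cm; 127.00 × 1.3 = 165.10 sts.
Nearest multiple of 5 → 165.
34 inches = 86.36 cm; × 1.867 = 161.21 → 161 rows.

Cast on 165 stitches; work 161 rows.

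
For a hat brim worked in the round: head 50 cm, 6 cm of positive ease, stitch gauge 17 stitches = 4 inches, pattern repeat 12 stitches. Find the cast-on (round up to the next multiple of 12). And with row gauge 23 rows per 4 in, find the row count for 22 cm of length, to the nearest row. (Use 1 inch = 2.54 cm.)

Finished = 50 + 6 = 56 cm.
56 cm × 1/2.54 = 22.05 inches.
17/4 = 4.25 sts per in; 22.05 × 4.25 = 93.70 sts.
Next multiple of 12 → 96.
22 cm = 8.66 inches; × 5.75 = 49.80 → 50 rows.

Cast on 96 stitches; work 50 rows.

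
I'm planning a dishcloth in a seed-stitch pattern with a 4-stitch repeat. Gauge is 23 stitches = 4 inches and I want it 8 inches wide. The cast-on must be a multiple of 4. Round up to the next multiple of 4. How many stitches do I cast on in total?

23 / 4 = 5.75 sts per inch.
8 × 5.75 = 46.00 sts.
Next multiple of 4: 48.

48 stitches.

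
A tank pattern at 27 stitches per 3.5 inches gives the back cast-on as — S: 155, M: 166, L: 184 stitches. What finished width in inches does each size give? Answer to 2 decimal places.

S 20.09 inches; M 21.52 inches; L 23.85 inches.

27/3.5 = 7.714 sts per in.
S: 155 / 7.714 = 20.093 → 20.09 in.
M: 166 / 7.714 = 21.519 → 21.52 in.
L: 184 / 7.714 = 23.852 → 23.85 in.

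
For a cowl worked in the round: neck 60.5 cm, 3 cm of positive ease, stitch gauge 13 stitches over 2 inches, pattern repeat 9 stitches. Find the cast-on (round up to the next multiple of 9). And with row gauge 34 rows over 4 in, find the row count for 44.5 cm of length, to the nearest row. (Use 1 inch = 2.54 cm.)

Finished = 60.5 + 3 = 63.5 cm.
63.5 cm × 1/2.54 = 25.00 inches.
13/2 = 6.5 sts per in; 25.00 × 6.5 = 162.50 sts.
Next multiple of 9 → 171.
44.5 cm = 17.52 inches; × 8.5 = 148.92 → 149 rows.

Cast on 171 stitches; work 149 rows.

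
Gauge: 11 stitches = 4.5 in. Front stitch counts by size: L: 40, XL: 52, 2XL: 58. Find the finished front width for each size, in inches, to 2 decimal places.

L 16.36 inches; XL 21.27 inches; 2XL 23.73 inches.

11/4.5 = 2.444 sts per in.
L: 40 / 2.444 = 16.364 → 16.36 in.
XL: 52 / 2.444 = 21.273 → 21.27 in.
2XL: 58 / 2.444 = 23.727 → 23.73 in.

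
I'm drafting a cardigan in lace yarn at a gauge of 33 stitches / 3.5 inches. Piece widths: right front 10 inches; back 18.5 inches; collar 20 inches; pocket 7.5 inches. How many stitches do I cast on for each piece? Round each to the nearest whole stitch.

right front 94; back 174; collar 189; pocket 71.

Rate = 33/3.5 = 9.429 sts per in.
right front: 10 × 9.429 = 94.29 → 94.
back: 18.5 × 9.429 = 174.43 → 174.
collar: 20 × 9.429 = 188.57 → 189.
pocket: 7.5 × 9.429 = 70.71 → 71.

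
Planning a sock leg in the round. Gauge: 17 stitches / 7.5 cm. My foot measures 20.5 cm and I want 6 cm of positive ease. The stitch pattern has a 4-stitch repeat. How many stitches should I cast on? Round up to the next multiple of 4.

Finished = 20.5 + 6 = 26.5 cm.
17 / 7.5 = 2.267 sts/cm.
26.5 × 2.267 = 60.07 sts.
Next multiple of 4: 64.

64 stitches.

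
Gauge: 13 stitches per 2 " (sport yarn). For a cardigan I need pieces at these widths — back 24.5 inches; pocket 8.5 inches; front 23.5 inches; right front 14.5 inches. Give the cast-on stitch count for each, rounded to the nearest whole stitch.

Rate = 13/2 = 6.5 sts per in.
back: 24.5 × 6.5 = 159.25 → 159.
pocket: 8.5 × 6.5 = 55.25 → 55.
front: 23.5 × 6.5 = 152.75 → 153.
right front: 14.5 × 6.5 = 94.25 → 94.

back 159; pocket 55; front 153; right front 94.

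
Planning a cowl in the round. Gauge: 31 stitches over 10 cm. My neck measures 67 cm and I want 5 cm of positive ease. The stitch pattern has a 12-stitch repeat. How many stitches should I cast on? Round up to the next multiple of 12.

Finished = 67 + 5 = 72 cm.
31 / 10 = 3.1 sts/cm.
72 × 3.1 = 223.20 sts.
Next multiple of 12: 228.

CO 228 sts.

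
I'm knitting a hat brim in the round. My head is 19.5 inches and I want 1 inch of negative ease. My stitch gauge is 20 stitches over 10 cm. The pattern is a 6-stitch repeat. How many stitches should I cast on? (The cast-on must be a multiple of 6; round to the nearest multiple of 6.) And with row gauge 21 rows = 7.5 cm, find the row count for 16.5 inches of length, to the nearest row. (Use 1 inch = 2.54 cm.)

Finished = 19.5 − 1 = 18.5 inches.
18.5 inches × 2.54 = 46.99 cm.
20/10 = 2 sts per cm; 46.99 × 2 = 93.98 sts.
Nearest multiple of 6 → 96.
16.5 inches = 41.91 cm; × 2.8 = 117.35 → 117 rows.

Cast on 96 stitches; work 117 rows.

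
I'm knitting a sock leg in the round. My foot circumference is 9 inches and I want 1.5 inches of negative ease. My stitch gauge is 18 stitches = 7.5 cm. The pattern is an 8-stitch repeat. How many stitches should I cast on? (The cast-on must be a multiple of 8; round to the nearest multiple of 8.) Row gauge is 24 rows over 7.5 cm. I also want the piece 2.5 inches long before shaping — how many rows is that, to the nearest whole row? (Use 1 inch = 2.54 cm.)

Finished = 9 − 1.5 = 7.5 inches.
7.5 inches × 2.54 = 19.05 cm.
18/7.5 = 2.4 sts per cm; 19.05 × 2.4 = 45.72 sts.
Nearest multiple of 8 → 48.
2.5 inches = 6.35 cm; × 3.2 = 20.32 → 20 rows.

Cast on 48 stitches; work 20 rows.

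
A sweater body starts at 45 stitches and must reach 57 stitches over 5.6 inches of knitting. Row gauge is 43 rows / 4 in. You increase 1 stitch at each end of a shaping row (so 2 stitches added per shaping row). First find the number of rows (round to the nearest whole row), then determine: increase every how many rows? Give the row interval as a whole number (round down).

Increase every 10th row.

Rows = 5.6 × 10.75 = 60.2 → 60 rows.
Stitches to add: 12 → 6 shaping rows (at 2 st each).
60 / 6 = 10.00 → every 10 rows.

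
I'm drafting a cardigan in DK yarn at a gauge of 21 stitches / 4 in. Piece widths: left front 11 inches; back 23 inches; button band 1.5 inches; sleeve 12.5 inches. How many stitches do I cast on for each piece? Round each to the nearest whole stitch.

Rate = 21/4 = 5.25 sts per in.
left front: 11 × 5.25 = 57.75 → 58.
back: 23 × 5.25 = 120.75 → 121.
button band: 1.5 × 5.25 = 7.88 → 8.
sleeve: 12.5 × 5.25 = 65.62 → 66.

left front 58; back 121; button band 8; sleeve 66.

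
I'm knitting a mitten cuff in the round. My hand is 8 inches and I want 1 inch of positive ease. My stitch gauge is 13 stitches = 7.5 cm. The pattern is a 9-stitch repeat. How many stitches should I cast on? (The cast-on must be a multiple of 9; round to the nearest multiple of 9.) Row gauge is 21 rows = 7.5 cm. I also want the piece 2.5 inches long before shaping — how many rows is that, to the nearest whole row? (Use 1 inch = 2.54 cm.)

Finished = 8 + 1 = 9 inches.
9 inches × 2.54 = 22.86 cm.
13/7.5 = 1.733 sts per cm; 22.86 × 1.733 = 39.62 sts.
Nearest multiple of 9 → 36.
2.5 inches = 6.35 cm; × 2.8 = 17.78 → 18 rows.

Cast on 36 stitches; work 18 rows.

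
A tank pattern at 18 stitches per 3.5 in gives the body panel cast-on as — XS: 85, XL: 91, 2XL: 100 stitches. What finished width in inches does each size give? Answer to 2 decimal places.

18/3.5 = 5.143 sts per in.
XS: 85 / 5.143 = 16.528 → 16.53 in.
XL: 91 / 5.143 = 17.694 → 17.69 in.
2XL: 100 / 5.143 = 19.444 → 19.44 in.

XS 16.53 inches; XL 17.69 inches; 2XL 19.44 inches.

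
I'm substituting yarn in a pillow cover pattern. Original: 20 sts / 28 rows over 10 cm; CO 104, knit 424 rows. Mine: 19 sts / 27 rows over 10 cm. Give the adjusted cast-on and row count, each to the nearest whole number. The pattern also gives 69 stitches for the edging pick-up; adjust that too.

Stitches: 104 × 19/20 = 98.80 → 99.
Rows: 424 × 27/28 = 408.86 → 409.
edging pick-up: 69 × 19/20 = 65.55 → 66.

Cast on 99 stitches; work 409 rows; edging pick-up 66 stitches.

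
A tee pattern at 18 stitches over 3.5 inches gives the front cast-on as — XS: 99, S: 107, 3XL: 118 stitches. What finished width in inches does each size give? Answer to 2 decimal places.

18/3.5 = 5.143 sts per in.
XS: 99 / 5.143 = 19.250 → 19.25 in.
S: 107 / 5.143 = 20.806 → 20.81 in.
3XL: 118 / 5.143 = 22.944 → 22.94 in.

XS 19.25 inches; S 20.81 inches; 3XL 22.94 inches.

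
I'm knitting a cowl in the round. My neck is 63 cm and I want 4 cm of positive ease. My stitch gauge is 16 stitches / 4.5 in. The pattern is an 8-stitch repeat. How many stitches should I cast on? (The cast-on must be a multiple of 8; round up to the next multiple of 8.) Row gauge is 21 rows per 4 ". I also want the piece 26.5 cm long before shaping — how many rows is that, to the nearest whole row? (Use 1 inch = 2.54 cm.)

Cast on 96 stitches; work 55 rows.

Finished = 63 + 4 = 67 cm.
67 cm × 1/2.54 = 26.38 inches.
16/4.5 = 3.556 sts per in; 26.38 × 3.556 = 93.79 sts.
Next multiple of 8 → 96.
26.5 cm = 10.43 inches; × 5.25 = 54.77 → 55 rows.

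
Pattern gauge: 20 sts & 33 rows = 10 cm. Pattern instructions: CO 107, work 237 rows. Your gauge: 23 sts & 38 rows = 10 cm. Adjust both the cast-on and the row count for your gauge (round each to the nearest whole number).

Stitches: 107 × 23/20 = 123.05 → 123.
Rows: 237 × 38/33 = 272.91 → 273.

Cast on 123 stitches; work 273 rows.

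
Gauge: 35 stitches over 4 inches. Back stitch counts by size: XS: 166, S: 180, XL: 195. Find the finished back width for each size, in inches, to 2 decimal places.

XS 18.97 inches; S 20.57 inches; XL 22.29 inches.

35/4 = 8.75 sts per in.
XS: 166 / 8.75 = 18.971 → 18.97 in.
S: 180 / 8.75 = 20.571 → 20.57 in.
XL: 195 / 8.75 = 22.286 → 22.29 in.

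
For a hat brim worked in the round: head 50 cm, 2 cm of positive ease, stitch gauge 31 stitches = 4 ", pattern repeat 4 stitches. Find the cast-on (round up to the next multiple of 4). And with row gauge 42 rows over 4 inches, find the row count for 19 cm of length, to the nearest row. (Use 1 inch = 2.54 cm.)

Finished = 50 + 2 = 52 cm.
52 cm × 1/2.54 = 20.47 inches.
31/4 = 7.75 sts per in; 20.47 × 7.75 = 158.66 sts.
Next multiple of 4 → 160.
19 cm = 7.48 inches; × 10.5 = 78.54 → 79 rows.

Cast on 160 stitches; work 79 rows.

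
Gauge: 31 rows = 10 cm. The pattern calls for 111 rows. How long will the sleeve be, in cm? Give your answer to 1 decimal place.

35.8 cm.

31 rows / 10 cm = 3.1 rows per cm.
111 / 3.1 = 35.81 cm.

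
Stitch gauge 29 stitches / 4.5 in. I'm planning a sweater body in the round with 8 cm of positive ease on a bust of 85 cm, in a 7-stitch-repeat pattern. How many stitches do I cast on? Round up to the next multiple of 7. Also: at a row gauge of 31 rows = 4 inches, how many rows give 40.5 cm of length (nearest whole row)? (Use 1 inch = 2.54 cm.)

Cast on 238 stitches; work 124 rows.

Finished = 85 + 8 = 93 cm.
93 cm × 1/2.54 = 36.61 inches.
29/4.5 = 6.444 sts per in; 36.61 × 6.444 = 235.96 sts.
Next multiple of 7 → 238.
40.5 cm = 15.94 inches; × 7.75 = 123.57 → 124 rows.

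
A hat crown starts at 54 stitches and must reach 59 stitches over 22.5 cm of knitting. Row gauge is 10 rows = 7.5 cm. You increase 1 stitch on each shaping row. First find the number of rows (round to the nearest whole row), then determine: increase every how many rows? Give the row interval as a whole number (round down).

Rows = 22.5 × 1.333 = 30.0 → 30 rows.
Stitches to add: 5 → 5 shaping rows (at 1 st each).
30 / 5 = 6.00 → every 6 rows.

Increase every 6th row.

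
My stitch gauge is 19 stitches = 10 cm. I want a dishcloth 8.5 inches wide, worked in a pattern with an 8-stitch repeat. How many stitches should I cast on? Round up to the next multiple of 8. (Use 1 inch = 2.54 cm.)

8.5 in = 8.5 × 2.54 = 21.59 cm.
19 / 10 = 1.9 sts/cm.
21.59 × 1.9 = 41.02 sts.
→ 48.

Cast on 48 stitches.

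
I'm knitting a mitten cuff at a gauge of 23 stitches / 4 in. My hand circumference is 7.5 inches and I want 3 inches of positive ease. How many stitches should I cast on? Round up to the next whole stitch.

CO 61 sts.

Finished = 7.5 + 3 = 10.5 in.
23 / 4 = 5.75 sts per inch.
10.50 × 5.75 = 60.38 sts.
→ 61 sts.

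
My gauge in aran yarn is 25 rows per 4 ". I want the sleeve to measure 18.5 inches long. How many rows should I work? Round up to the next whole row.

Work 116 rows.

25 rows / 4 in = 6.25 rows per inch.
18.5 × 6.25 = 115.62 rows.
Round up → 116.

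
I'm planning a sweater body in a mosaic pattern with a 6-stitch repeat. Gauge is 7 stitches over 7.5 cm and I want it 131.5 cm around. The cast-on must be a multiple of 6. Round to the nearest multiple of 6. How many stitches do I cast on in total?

7 / 7.5 = 0.933 sts per cm.
131.5 × 0.933 = 122.73 sts.
Nearest multiple of 6: 120.

120 stitches.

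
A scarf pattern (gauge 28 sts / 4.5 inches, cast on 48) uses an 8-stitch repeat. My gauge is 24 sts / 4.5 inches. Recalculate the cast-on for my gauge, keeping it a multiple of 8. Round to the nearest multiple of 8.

Cast on 40 stitches.

48 × 24 / 28 = 41.14.
Nearest multiple of 8: 40.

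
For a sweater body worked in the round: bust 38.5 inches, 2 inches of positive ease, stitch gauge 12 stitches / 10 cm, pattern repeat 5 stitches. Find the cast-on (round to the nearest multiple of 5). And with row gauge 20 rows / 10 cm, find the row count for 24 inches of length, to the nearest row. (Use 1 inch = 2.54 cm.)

Cast on 125 stitches; work 122 rows.

Finished = 38.5 + 2 = 40.5 inches.
40.5 inches × 2.54 = 102.87 cm.
12/10 = 1.2 sts per cm; 102.87 × 1.2 = 123.44 sts.
Nearest multiple of 5 → 125.
24 inches = 60.96 cm; × 2 = 121.92 → 122 rows.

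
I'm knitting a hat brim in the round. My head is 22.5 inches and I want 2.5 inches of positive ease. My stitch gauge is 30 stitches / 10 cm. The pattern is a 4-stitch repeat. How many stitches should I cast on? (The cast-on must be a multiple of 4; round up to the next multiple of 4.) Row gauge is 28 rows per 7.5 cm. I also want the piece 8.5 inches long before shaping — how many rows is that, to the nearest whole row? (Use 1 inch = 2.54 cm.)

Finished = 22.5 + 2.5 = 25 inches.
25 inches × 2.54 = 63.50 cm.
30/10 = 3 sts per cm; 63.50 × 3 = 190.50 sts.
Next multiple of 4 → 192.
8.5 inches = 21.59 cm; × 3.733 = 80.60 → 81 rows.

Cast on 192 stitches; work 81 rows.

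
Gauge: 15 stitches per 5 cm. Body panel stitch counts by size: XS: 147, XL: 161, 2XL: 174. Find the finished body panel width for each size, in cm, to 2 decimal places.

XS 49.00 cm; XL 53.67 cm; 2XL 58.00 cm.

15/5 = 3 sts per cm.
XS: 147 / 3 = 49.000 → 49.00 cm.
XL: 161 / 3 = 53.667 → 53.67 cm.
2XL: 174 / 3 = 58.000 → 58.00 cm.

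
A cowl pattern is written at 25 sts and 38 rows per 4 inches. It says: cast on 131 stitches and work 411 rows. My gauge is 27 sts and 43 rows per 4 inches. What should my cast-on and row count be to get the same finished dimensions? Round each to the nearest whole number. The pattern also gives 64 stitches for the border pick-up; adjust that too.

Cast on 141 stitches; work 465 rows; border pick-up 69 stitches.

Stitches: 131 × 27/25 = 141.48 → 141.
Rows: 411 × 43/38 = 465.08 → 465.
border pick-up: 64 × 27/25 = 69.12 → 69.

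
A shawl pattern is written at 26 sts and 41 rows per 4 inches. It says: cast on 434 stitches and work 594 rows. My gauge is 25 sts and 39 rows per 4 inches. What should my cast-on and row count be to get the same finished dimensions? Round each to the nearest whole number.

Stitches: 434 × 25/26 = 417.31 → 417.
Rows: 594 × 39/41 = 565.02 → 565.

Cast on 417 stitches; work 565 rows.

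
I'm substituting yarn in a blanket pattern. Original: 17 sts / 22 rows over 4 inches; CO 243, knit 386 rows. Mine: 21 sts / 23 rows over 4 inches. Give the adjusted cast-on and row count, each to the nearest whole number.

Stitches: 243 × 21/17 = 300.18 → 300.
Rows: 386 × 23/22 = 403.55 → 404.

Cast on 300 stitches; work 404 rows.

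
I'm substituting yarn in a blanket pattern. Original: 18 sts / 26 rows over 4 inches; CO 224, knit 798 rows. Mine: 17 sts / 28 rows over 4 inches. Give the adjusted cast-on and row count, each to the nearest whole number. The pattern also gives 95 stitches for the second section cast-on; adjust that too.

Stitches: 224 × 17/18 = 211.56 → 212.
Rows: 798 × 28/26 = 859.38 → 859.
second section cast-on: 95 × 17/18 = 89.72 → 90.

Cast on 212 stitches; work 859 rows; second section cast-on 90 stitches.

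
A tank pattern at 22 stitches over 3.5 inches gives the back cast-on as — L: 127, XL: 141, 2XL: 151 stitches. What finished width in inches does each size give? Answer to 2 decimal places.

22/3.5 = 6.286 sts per in.
L: 127 / 6.286 = 20.205 → 20.20 in.
XL: 141 / 6.286 = 22.432 → 22.43 in.
2XL: 151 / 6.286 = 24.023 → 24.02 in.

L 20.20 inches; XL 22.43 inches; 2XL 24.02 inches.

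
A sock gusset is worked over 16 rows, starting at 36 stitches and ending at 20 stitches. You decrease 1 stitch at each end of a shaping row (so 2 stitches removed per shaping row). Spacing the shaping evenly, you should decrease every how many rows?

Stitches to remove: |20 − 36| = 16.
Shaping rows needed: 16 / 2 = 8.
16 rows / 8 = every 2 rows.

Decrease every 2nd row.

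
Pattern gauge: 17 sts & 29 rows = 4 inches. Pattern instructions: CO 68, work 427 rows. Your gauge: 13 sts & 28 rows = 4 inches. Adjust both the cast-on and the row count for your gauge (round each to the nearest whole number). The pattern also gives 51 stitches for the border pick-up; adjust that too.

Stitches: 68 × 13/17 = 52.00 → 52.
Rows: 427 × 28/29 = 412.28 → 412.
border pick-up: 51 × 13/17 = 39.00 → 39.

Cast on 52 stitches; work 412 rows; border pick-up 39 stitches.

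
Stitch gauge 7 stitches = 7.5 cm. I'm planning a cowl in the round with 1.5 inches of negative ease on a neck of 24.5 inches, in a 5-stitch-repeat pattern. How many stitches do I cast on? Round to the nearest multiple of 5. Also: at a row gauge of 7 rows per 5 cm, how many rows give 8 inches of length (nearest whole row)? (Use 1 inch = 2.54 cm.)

Finished = 24.5 − 1.5 = 23 inches.
23 inches × 2.54 = 58.42 cm.
7/7.5 = 0.933 sts per cm; 58.42 × 0.933 = 54.53 sts.
Nearest multiple of 5 → 55.
8 inches = 20.32 cm; × 1.4 = 28.45 → 28 rows.

Cast on 55 stitches; work 28 rows.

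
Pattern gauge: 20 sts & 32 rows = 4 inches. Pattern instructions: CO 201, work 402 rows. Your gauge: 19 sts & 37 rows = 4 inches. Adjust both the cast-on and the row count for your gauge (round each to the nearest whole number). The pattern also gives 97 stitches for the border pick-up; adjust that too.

Cast on 191 stitches; work 465 rows; border pick-up 92 stitches.

Stitches: 201 × 19/20 = 190.95 → 191.
Rows: 402 × 37/32 = 464.81 → 465.
border pick-up: 97 × 19/20 = 92.15 → 92.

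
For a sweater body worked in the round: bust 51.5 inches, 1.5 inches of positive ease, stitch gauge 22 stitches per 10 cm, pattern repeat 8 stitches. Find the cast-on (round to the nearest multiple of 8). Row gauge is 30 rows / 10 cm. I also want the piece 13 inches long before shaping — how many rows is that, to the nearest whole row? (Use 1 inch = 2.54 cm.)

Finished = 51.5 + 1.5 = 53 inches.
53 inches × 2.54 = 134.62 cm.
22/10 = 2.2 sts per cm; 134.62 × 2.2 = 296.16 sts.
Nearest multiple of 8 → 296.
13 inches = 33.02 cm; × 3 = 99.06 → 99 rows.

Cast on 296 stitches; work 99 rows.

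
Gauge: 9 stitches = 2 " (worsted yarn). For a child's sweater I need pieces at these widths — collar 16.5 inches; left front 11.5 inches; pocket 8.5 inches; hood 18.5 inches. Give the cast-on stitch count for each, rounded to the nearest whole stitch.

Rate = 9/2 = 4.5 sts per in.
collar: 16.5 × 4.5 = 74.25 → 74.
left front: 11.5 × 4.5 = 51.75 → 52.
pocket: 8.5 × 4.5 = 38.25 → 38.
hood: 18.5 × 4.5 = 83.25 → 83.

collar 74; left front 52; pocket 38; hood 83.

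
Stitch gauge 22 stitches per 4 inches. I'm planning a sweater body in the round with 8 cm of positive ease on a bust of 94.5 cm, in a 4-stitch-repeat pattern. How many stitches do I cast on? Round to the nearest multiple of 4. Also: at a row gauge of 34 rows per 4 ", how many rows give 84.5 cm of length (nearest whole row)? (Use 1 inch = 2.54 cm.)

Cast on 220 stitches; work 283 rows.

Finished = 94.5 + 8 = 102.5 cm.
102.5 cm × 1/2.54 = 40.35 inches.
22/4 = 5.5 sts per in; 40.35 × 5.5 = 221.95 sts.
Nearest multiple of 4 → 220.
84.5 cm = 33.27 inches; × 8.5 = 282.78 → 283 rows.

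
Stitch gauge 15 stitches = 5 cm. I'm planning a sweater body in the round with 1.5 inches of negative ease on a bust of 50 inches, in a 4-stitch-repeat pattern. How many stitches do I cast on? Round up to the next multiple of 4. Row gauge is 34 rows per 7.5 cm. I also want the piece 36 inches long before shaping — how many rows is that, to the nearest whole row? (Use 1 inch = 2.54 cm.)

Finished = 50 − 1.5 = 48.5 inches.
48.5 inches × 2.54 = 123.19 cm.
15/5 = 3 sts per cm; 123.19 × 3 = 369.57 sts.
Next multiple of 4 → 372.
36 inches = 91.44 cm; × 4.533 = 414.53 → 415 rows.

Cast on 372 stitches; work 415 rows.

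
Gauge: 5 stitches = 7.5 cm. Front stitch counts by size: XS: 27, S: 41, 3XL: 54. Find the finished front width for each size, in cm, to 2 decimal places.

5/7.5 = 0.667 sts per cm.
XS: 27 / 0.667 = 40.500 → 40.50 cm.
S: 41 / 0.667 = 61.500 → 61.50 cm.
3XL: 54 / 0.667 = 81.000 → 81.00 cm.

XS 40.50 cm; S 61.50 cm; 3XL 81.00 cm.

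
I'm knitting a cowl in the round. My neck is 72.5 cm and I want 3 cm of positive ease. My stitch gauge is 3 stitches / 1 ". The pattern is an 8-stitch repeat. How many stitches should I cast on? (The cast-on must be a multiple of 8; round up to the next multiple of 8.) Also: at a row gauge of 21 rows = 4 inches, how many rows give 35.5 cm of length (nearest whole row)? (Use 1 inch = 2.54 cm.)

Cast on 96 stitches; work 73 rows.

Finished = 72.5 + 3 = 75.5 cm.
75.5 cm × 1/2.54 = 29.72 inches.
3/1 = 3 sts per in; 29.72 × 3 = 89.17 sts.
Next multiple of 8 → 96.
35.5 cm = 13.98 inches; × 5.25 = 73.38 → 73 rows.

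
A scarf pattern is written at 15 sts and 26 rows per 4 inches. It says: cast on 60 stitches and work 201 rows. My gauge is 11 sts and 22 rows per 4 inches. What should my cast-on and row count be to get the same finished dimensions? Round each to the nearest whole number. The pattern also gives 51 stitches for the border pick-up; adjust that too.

Cast on 44 stitches; work 170 rows; border pick-up 37 stitches.

Stitches: 60 × 11/15 = 44.00 → 44.
Rows: 201 × 22/26 = 170.08 → 170.
border pick-up: 51 × 11/15 = 37.40 → 37.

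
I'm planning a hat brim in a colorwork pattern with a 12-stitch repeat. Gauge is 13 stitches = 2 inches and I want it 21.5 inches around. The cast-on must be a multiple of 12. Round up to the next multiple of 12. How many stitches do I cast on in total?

13 / 2 = 6.5 sts per inch.
21.5 × 6.5 = 139.75 sts.
Next multiple of 12: 144.

144 stitches.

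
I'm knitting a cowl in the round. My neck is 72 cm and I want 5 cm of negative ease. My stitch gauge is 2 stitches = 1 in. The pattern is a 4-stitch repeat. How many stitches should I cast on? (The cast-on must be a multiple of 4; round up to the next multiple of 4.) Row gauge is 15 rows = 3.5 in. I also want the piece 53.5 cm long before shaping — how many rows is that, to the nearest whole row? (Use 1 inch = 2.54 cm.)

Finished = 72 − 5 = 67 cm.
67 cm × 1/2.54 = 26.38 inches.
2/1 = 2 sts per in; 26.38 × 2 = 52.76 sts.
Next multiple of 4 → 56.
53.5 cm = 21.06 inches; × 4.286 = 90.27 → 90 rows.

Cast on 56 stitches; work 90 rows.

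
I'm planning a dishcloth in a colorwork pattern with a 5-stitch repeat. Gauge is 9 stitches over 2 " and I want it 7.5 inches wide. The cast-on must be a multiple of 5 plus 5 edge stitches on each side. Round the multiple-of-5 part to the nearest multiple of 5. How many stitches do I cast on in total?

9 / 2 = 4.5 sts per inch.
7.5 × 4.5 = 33.75 sts.
Less 10 edge sts → 23.75 for the repeat.
Nearest multiple of 5: 25.
Add back 10 edge sts → 35.

Cast on 35 stitches.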